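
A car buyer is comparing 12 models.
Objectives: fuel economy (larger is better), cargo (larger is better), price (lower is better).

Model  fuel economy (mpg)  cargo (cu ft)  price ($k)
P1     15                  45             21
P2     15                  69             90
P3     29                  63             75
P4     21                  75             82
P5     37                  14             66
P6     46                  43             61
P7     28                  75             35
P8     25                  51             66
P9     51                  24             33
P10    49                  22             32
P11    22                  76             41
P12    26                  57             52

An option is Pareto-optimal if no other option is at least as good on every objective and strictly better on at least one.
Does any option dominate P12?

Yes

P7 vs P12: fuel economy 28≥26, cargo 75≥57, price 35≤52 — P7 is at least as good on every objective and strictly better on at least one, so P7 dominates P12.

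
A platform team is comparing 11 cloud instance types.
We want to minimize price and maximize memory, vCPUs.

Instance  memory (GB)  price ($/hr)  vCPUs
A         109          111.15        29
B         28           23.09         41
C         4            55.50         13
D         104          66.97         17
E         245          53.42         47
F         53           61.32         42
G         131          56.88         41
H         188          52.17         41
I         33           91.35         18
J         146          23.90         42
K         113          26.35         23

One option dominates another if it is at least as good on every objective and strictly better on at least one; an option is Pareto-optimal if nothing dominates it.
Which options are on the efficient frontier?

B, E, H, J

A: dominated by E (memory 245≥109, price 53.42≤111.15, vCPUs 47≥29).
B: not dominated (best price).
C: dominated by B (memory 28≥4, price 23.09≤55.50, vCPUs 41≥13).
D: dominated by E (memory 245≥104, price 53.42≤66.97, vCPUs 47≥17).
E: not dominated (best memory).
F: dominated by E (memory 245≥53, price 53.42≤61.32, vCPUs 47≥42).
G: dominated by E (memory 245≥131, price 53.42≤56.88, vCPUs 47≥41).
H: not dominated.
I: dominated by E (memory 245≥33, price 53.42≤91.35, vCPUs 47≥18).
J: not dominated.
K: dominated by J (memory 146≥113, price 23.90≤26.35, vCPUs 42≥23).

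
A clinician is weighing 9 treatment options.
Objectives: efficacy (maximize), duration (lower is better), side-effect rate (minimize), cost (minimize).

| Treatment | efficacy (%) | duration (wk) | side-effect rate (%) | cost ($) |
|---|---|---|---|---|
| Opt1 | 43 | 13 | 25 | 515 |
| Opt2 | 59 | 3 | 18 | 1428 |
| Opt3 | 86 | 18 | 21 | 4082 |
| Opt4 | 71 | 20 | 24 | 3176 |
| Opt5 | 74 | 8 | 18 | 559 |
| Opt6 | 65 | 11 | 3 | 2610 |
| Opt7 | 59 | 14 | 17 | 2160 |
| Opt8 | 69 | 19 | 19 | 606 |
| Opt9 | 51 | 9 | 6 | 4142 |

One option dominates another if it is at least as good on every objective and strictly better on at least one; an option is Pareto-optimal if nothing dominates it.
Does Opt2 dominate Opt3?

Opt2 vs Opt3: Opt2 is worse on efficacy (59 vs 86), so it does not dominate Opt3.

No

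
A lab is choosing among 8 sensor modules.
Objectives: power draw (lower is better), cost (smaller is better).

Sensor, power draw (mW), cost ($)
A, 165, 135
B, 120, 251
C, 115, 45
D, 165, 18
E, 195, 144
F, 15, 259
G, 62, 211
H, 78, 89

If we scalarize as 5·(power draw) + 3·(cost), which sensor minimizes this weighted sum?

A: 5·165 + 3·135 = 1230
B: 5·120 + 3·251 = 1353
C: 5·115 + 3·45 = 710
D: 5·165 + 3·18 = 879
E: 5·195 + 3·144 = 1407
F: 5·15 + 3·259 = 852
G: 5·62 + 3·211 = 943
H: 5·78 + 3·89 = 657
Lowest: H at 657.

H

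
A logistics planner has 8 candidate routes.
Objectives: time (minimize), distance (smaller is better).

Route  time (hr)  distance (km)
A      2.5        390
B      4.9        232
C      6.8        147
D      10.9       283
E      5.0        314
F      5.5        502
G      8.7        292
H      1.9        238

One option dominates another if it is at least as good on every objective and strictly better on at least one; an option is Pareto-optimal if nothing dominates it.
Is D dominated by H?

H vs D: time 1.9≤10.9, distance 238≤283 — H is at least as good on every objective with at least one strict improvement.

Yes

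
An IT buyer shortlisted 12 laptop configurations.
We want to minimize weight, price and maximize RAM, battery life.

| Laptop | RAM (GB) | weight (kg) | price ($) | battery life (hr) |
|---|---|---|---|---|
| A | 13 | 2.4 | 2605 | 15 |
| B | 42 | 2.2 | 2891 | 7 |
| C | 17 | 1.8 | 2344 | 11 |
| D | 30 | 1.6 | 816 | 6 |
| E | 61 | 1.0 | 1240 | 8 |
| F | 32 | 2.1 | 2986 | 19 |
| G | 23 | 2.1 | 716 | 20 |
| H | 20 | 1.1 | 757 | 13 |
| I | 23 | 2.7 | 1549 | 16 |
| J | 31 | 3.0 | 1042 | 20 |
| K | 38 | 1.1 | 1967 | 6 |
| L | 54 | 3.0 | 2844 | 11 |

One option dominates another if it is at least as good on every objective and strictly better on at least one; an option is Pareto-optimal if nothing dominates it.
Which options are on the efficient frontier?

A: dominated by G (RAM 23≥13, weight 2.1≤2.4, price 716≤2605, battery life 20≥15).
B: dominated by E (RAM 61≥42, weight 1.0≤2.2, price 1240≤2891, battery life 8≥7).
C: dominated by H (RAM 20≥17, weight 1.1≤1.8, price 757≤2344, battery life 13≥11).
D: not dominated.
E: not dominated (best RAM).
F: not dominated.
G: not dominated (best price).
H: not dominated.
I: dominated by G (RAM 23≥23, weight 2.1≤2.7, price 716≤1549, battery life 20≥16).
J: not dominated.
K: dominated by E (RAM 61≥38, weight 1.0≤1.1, price 1240≤1967, battery life 8≥6).
L: not dominated.

D, E, F, G, H, J, L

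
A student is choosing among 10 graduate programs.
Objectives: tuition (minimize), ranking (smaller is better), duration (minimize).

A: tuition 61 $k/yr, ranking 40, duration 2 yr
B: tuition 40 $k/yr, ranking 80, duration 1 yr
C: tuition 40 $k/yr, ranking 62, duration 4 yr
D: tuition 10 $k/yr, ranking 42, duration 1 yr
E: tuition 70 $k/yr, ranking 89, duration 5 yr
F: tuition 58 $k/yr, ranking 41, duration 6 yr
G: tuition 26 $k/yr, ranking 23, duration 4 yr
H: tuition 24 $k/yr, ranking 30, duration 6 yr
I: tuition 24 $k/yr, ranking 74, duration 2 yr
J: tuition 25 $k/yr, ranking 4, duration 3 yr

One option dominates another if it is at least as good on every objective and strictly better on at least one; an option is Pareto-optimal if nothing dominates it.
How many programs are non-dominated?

4

A: not dominated.
B: dominated by D (tuition 10≤40, ranking 42≤80, duration 1≤1).
C: dominated by D (tuition 10≤40, ranking 42≤62, duration 1≤4).
D: not dominated (best tuition).
E: dominated by A (tuition 61≤70, ranking 40≤89, duration 2≤5).
F: dominated by G (tuition 26≤58, ranking 23≤41, duration 4≤6).
G: dominated by J (tuition 25≤26, ranking 4≤23, duration 3≤4).
H: not dominated.
I: dominated by D (tuition 10≤24, ranking 42≤74, duration 1≤2).
J: not dominated (best ranking).
Pareto-optimal: A, D, H, J → 4.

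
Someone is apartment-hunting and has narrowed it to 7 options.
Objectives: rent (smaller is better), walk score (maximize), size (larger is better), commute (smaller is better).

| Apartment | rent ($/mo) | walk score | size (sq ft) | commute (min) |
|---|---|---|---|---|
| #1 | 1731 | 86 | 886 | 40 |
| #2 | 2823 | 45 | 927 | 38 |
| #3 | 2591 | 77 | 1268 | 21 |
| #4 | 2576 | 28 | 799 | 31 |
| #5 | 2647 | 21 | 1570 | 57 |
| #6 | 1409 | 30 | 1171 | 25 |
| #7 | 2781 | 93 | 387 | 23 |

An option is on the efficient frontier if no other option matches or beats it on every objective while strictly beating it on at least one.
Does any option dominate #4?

Yes

#6 vs #4: rent 1409≤2576, walk score 30≥28, size 1171≥799, commute 25≤31 — #6 is at least as good on every objective and strictly better on at least one, so #6 dominates #4.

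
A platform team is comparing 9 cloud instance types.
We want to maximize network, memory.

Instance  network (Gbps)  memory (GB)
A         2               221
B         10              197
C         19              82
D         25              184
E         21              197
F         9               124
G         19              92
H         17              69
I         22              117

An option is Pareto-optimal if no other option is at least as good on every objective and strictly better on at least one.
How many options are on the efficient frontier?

A: not dominated (best memory).
B: dominated by E (network 21≥10, memory 197≥197).
C: dominated by D (network 25≥19, memory 184≥82).
D: not dominated (best network).
E: not dominated.
F: dominated by B (network 10≥9, memory 197≥124).
G: dominated by D (network 25≥19, memory 184≥92).
H: dominated by C (network 19≥17, memory 82≥69).
I: dominated by D (network 25≥22, memory 184≥117).
Pareto-optimal: A, D, E → 3.

3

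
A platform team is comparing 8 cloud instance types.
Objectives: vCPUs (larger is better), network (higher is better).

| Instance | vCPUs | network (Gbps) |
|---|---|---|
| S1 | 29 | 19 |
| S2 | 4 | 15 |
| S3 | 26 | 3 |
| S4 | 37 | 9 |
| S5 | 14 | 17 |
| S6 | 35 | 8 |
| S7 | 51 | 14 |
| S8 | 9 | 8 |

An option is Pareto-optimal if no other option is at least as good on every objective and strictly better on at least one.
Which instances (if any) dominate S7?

S1: worse on vCPUs (29 vs 51).
S2: worse on vCPUs (4 vs 51).
S3: worse on vCPUs (26 vs 51).
S4: worse on vCPUs (37 vs 51).
S5: worse on vCPUs (14 vs 51).
S6: worse on vCPUs (35 vs 51).
S8: worse on vCPUs (9 vs 51).
No option dominates S7.

none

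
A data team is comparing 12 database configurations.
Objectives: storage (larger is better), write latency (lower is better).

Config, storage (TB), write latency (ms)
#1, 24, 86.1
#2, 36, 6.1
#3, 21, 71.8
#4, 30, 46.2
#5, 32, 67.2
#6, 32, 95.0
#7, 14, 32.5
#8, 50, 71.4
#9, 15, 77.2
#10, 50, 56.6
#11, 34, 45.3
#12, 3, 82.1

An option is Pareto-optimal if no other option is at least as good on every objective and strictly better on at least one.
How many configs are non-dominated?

2

#1: dominated by #2 (storage 36≥24, write latency 6.1≤86.1).
#2: not dominated (best write latency).
#3: dominated by #2 (storage 36≥21, write latency 6.1≤71.8).
#4: dominated by #2 (storage 36≥30, write latency 6.1≤46.2).
#5: dominated by #2 (storage 36≥32, write latency 6.1≤67.2).
#6: dominated by #2 (storage 36≥32, write latency 6.1≤95.0).
#7: dominated by #2 (storage 36≥14, write latency 6.1≤32.5).
#8: dominated by #10 (storage 50≥50, write latency 56.6≤71.4).
#9: dominated by #2 (storage 36≥15, write latency 6.1≤77.2).
#10: not dominated.
#11: dominated by #2 (storage 36≥34, write latency 6.1≤45.3).
#12: dominated by #2 (storage 36≥3, write latency 6.1≤82.1).
Pareto-optimal: #2, #10 → 2.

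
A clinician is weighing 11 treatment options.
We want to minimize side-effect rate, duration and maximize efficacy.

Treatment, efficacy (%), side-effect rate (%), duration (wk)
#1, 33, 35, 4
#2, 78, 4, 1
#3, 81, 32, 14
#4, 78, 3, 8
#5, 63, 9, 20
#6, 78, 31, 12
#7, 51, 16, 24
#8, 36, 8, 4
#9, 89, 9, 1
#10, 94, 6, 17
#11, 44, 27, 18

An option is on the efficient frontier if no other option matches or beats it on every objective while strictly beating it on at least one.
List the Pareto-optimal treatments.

#1: dominated by #2 (efficacy 78≥33, side-effect rate 4≤35, duration 1≤4).
#2: not dominated.
#3: dominated by #9 (efficacy 89≥81, side-effect rate 9≤32, duration 1≤14).
#4: not dominated (best side-effect rate).
#5: dominated by #2 (efficacy 78≥63, side-effect rate 4≤9, duration 1≤20).
#6: dominated by #2 (efficacy 78≥78, side-effect rate 4≤31, duration 1≤12).
#7: dominated by #2 (efficacy 78≥51, side-effect rate 4≤16, duration 1≤24).
#8: dominated by #2 (efficacy 78≥36, side-effect rate 4≤8, duration 1≤4).
#9: not dominated.
#10: not dominated (best efficacy).
#11: dominated by #2 (efficacy 78≥44, side-effect rate 4≤27, duration 1≤18).

#2, #4, #9, #10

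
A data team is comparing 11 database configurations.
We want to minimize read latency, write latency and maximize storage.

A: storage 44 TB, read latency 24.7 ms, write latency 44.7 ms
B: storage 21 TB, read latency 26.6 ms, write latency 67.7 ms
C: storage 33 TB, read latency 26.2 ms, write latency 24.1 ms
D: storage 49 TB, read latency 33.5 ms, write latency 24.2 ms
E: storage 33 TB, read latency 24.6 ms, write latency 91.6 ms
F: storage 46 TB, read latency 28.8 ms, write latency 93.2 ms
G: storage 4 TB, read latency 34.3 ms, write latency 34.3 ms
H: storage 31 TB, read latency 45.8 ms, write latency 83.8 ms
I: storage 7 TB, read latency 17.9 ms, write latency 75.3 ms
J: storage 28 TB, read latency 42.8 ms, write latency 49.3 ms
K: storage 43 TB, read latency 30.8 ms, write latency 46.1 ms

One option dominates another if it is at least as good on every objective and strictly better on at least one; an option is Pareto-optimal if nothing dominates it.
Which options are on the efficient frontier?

A, C, D, E, F, I

A: not dominated.
B: dominated by A (storage 44≥21, read latency 24.7≤26.6, write latency 44.7≤67.7).
C: not dominated (best write latency).
D: not dominated (best storage).
E: not dominated.
F: not dominated.
G: dominated by C (storage 33≥4, read latency 26.2≤34.3, write latency 24.1≤34.3).
H: dominated by A (storage 44≥31, read latency 24.7≤45.8, write latency 44.7≤83.8).
I: not dominated (best read latency).
J: dominated by A (storage 44≥28, read latency 24.7≤42.8, write latency 44.7≤49.3).
K: dominated by A (storage 44≥43, read latency 24.7≤30.8, write latency 44.7≤46.1).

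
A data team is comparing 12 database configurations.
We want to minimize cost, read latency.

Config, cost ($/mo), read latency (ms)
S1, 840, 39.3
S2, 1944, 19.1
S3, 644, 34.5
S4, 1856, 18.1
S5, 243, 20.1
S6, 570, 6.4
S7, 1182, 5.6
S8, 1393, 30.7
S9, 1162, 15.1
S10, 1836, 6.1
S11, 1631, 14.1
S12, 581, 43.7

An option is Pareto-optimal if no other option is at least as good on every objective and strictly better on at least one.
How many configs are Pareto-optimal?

S1: dominated by S3 (cost 644≤840, read latency 34.5≤39.3).
S2: dominated by S4 (cost 1856≤1944, read latency 18.1≤19.1).
S3: dominated by S5 (cost 243≤644, read latency 20.1≤34.5).
S4: dominated by S6 (cost 570≤1856, read latency 6.4≤18.1).
S5: not dominated (best cost).
S6: not dominated.
S7: not dominated (best read latency).
S8: dominated by S5 (cost 243≤1393, read latency 20.1≤30.7).
S9: dominated by S6 (cost 570≤1162, read latency 6.4≤15.1).
S10: dominated by S7 (cost 1182≤1836, read latency 5.6≤6.1).
S11: dominated by S6 (cost 570≤1631, read latency 6.4≤14.1).
S12: dominated by S5 (cost 243≤581, read latency 20.1≤43.7).
Pareto-optimal: S5, S6, S7 → 3.

3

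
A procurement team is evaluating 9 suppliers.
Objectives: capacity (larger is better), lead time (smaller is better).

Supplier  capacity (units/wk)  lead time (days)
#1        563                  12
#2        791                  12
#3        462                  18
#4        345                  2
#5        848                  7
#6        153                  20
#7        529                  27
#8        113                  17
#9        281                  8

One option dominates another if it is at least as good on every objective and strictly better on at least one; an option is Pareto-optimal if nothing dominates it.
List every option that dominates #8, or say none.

#1, #2, #4, #5, #9

#1: capacity 563≥113, lead time 12≤17 — dominates #8.
#2: capacity 791≥113, lead time 12≤17 — dominates #8.
#4: capacity 345≥113, lead time 2≤17 — dominates #8.
#5: capacity 848≥113, lead time 7≤17 — dominates #8.
#9: capacity 281≥113, lead time 8≤17 — dominates #8.
Others (#3, #6, #7) are each worse than #8 on at least one objective.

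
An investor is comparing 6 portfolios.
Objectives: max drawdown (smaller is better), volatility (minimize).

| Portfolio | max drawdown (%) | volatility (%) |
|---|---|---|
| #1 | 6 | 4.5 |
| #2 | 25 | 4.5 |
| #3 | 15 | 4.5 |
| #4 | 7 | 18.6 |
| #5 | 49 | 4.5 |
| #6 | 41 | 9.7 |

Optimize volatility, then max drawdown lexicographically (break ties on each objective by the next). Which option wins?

#1

First minimize volatility: best is 4.5, kept {#1, #2, #3, #5}.
Then minimize max drawdown: best is 6, kept {#1}.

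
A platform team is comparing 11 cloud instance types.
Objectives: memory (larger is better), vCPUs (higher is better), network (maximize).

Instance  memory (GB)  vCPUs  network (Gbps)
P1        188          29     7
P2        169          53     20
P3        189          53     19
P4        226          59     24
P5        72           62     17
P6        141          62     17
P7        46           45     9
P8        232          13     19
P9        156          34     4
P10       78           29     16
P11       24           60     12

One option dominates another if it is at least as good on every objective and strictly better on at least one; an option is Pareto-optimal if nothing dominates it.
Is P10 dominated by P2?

P2 vs P10: memory 169≥78, vCPUs 53≥29, network 20≥16 — P2 is at least as good on every objective with at least one strict improvement.

Yes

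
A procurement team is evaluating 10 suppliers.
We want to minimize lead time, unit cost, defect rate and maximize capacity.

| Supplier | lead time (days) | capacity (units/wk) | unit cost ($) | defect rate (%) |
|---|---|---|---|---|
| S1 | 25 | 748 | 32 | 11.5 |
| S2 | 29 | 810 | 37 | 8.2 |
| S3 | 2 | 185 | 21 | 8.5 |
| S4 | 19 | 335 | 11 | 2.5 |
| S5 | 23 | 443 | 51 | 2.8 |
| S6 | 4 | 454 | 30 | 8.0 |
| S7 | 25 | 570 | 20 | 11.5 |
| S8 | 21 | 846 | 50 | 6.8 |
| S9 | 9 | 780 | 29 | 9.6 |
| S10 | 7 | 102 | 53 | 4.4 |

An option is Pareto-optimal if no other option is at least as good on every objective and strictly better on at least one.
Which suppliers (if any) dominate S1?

S9: lead time 9≤25, capacity 780≥748, unit cost 29≤32, defect rate 9.6≤11.5 — dominates S1.
Others (S2, S3, S4, S5, S6, S7, S8, S10) are each worse than S1 on at least one objective.

S9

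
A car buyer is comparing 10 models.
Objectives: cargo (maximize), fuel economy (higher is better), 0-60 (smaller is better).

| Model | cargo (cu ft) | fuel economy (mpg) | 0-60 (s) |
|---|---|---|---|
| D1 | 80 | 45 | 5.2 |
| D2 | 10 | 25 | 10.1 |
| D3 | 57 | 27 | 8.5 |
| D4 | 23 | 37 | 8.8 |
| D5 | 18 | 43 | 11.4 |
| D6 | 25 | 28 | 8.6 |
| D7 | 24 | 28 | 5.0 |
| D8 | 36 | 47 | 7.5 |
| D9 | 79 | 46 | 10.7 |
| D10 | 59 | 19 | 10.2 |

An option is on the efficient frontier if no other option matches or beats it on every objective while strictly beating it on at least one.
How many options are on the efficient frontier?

D1: not dominated (best cargo).
D2: dominated by D1 (cargo 80≥10, fuel economy 45≥25, 0-60 5.2≤10.1).
D3: dominated by D1 (cargo 80≥57, fuel economy 45≥27, 0-60 5.2≤8.5).
D4: dominated by D1 (cargo 80≥23, fuel economy 45≥37, 0-60 5.2≤8.8).
D5: dominated by D1 (cargo 80≥18, fuel economy 45≥43, 0-60 5.2≤11.4).
D6: dominated by D1 (cargo 80≥25, fuel economy 45≥28, 0-60 5.2≤8.6).
D7: not dominated (best 0-60).
D8: not dominated (best fuel economy).
D9: not dominated.
D10: dominated by D1 (cargo 80≥59, fuel economy 45≥19, 0-60 5.2≤10.2).
Pareto-optimal: D1, D7, D8, D9 → 4.

4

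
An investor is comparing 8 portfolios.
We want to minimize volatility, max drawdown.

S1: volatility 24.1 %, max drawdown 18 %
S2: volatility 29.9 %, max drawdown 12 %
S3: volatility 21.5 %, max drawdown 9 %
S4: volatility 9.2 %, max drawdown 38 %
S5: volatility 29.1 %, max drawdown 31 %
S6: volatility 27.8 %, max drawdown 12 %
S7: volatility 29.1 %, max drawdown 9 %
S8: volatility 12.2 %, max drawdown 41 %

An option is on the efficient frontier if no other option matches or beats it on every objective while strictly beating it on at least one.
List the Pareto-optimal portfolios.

S3, S4

S1: dominated by S3 (volatility 21.5≤24.1, max drawdown 9≤18).
S2: dominated by S3 (volatility 21.5≤29.9, max drawdown 9≤12).
S3: not dominated.
S4: not dominated (best volatility).
S5: dominated by S1 (volatility 24.1≤29.1, max drawdown 18≤31).
S6: dominated by S3 (volatility 21.5≤27.8, max drawdown 9≤12).
S7: dominated by S3 (volatility 21.5≤29.1, max drawdown 9≤9).
S8: dominated by S4 (volatility 9.2≤12.2, max drawdown 38≤41).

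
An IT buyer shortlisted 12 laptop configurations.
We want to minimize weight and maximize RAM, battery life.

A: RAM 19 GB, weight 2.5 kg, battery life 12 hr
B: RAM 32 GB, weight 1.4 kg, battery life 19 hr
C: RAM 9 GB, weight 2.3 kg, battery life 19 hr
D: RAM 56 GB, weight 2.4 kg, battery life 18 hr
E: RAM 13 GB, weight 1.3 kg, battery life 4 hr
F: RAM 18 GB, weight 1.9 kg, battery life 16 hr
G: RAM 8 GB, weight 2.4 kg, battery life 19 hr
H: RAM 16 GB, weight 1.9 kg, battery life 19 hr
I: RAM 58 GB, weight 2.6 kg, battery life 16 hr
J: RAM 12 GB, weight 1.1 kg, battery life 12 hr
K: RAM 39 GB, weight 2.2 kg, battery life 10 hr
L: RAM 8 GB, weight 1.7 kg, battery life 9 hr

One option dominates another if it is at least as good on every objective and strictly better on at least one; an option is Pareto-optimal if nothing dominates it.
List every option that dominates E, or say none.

A: worse on weight (2.5 vs 1.3).
B: worse on weight (1.4 vs 1.3).
C: worse on RAM (9 vs 13).
D: worse on weight (2.4 vs 1.3).
F: worse on weight (1.9 vs 1.3).
G: worse on RAM (8 vs 13).
H: worse on weight (1.9 vs 1.3).
I: worse on weight (2.6 vs 1.3).
J: worse on RAM (12 vs 13).
K: worse on weight (2.2 vs 1.3).
L: worse on RAM (8 vs 13).
No option dominates E.

none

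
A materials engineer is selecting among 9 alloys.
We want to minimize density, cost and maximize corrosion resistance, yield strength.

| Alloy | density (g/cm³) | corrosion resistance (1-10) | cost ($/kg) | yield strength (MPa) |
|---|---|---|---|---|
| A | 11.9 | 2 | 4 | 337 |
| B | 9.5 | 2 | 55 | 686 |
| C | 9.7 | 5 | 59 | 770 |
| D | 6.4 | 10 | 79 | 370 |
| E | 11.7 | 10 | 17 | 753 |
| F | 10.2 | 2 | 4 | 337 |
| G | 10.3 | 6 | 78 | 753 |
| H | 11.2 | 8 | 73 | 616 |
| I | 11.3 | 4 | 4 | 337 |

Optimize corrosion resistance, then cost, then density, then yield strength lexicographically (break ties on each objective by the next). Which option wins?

E

First maximize corrosion resistance: best is 10, kept {D, E}.
Then minimize cost: best is 17, kept {E}.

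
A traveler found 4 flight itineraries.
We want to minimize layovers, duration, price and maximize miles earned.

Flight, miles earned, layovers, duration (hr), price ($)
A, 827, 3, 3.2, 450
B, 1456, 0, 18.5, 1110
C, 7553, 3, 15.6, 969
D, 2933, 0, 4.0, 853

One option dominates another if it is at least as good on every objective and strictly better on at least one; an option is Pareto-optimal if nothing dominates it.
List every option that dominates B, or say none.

D: miles earned 2933≥1456, layovers 0≤0, duration 4.0≤18.5, price 853≤1110 — dominates B.
Others (A, C) are each worse than B on at least one objective.

D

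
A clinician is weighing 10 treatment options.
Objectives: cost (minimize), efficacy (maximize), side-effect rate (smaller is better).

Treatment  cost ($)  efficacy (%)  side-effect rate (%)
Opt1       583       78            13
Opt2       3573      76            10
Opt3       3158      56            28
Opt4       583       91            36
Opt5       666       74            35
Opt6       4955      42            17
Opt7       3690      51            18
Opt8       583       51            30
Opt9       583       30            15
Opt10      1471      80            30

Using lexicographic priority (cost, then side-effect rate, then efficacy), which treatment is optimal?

Opt1

First minimize cost: best is 583, kept {Opt1, Opt4, Opt8, Opt9}.
Then minimize side-effect rate: best is 13, kept {Opt1}.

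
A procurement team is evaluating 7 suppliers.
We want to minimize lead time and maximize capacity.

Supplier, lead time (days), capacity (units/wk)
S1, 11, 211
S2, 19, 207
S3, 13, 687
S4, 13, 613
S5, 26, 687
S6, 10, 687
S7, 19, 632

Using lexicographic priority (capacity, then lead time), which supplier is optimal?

First maximize capacity: best is 687, kept {S3, S5, S6}.
Then minimize lead time: best is 10, kept {S6}.

S6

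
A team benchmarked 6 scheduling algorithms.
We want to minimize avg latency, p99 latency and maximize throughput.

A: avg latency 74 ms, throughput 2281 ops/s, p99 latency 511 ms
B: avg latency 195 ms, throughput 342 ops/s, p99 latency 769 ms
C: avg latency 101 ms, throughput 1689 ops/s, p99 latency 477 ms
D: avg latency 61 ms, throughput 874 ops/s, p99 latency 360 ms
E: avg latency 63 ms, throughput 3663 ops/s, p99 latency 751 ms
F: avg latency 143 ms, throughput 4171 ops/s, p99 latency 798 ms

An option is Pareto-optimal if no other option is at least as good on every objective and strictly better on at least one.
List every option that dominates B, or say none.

A: avg latency 74≤195, throughput 2281≥342, p99 latency 511≤769 — dominates B.
C: avg latency 101≤195, throughput 1689≥342, p99 latency 477≤769 — dominates B.
D: avg latency 61≤195, throughput 874≥342, p99 latency 360≤769 — dominates B.
E: avg latency 63≤195, throughput 3663≥342, p99 latency 751≤769 — dominates B.
Others (F) are each worse than B on at least one objective.

A, C, D, E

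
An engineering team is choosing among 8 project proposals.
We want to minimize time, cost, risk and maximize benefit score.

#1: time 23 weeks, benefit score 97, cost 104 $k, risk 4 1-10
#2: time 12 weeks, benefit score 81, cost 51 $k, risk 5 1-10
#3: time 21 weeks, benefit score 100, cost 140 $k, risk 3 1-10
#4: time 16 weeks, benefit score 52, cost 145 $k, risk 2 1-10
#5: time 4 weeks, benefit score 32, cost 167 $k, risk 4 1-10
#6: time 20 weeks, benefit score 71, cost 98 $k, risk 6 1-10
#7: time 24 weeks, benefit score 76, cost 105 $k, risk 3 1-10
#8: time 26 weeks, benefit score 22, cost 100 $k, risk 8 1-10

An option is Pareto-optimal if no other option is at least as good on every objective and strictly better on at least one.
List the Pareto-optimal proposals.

#1: not dominated.
#2: not dominated (best cost).
#3: not dominated (best benefit score).
#4: not dominated (best risk).
#5: not dominated (best time).
#6: dominated by #2 (time 12≤20, benefit score 81≥71, cost 51≤98, risk 5≤6).
#7: not dominated.
#8: dominated by #2 (time 12≤26, benefit score 81≥22, cost 51≤100, risk 5≤8).

#1, #2, #3, #4, #5, #7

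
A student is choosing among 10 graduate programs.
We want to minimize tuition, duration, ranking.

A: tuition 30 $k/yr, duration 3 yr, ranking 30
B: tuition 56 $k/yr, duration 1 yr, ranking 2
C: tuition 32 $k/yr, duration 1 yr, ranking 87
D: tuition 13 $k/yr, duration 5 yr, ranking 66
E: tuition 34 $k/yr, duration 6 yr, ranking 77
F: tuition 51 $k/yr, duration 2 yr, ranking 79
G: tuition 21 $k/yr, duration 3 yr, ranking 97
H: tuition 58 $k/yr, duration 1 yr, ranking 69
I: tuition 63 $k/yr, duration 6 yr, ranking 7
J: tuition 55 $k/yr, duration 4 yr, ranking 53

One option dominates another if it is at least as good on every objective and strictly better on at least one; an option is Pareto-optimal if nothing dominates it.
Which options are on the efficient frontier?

A, B, C, D, F, G

A: not dominated.
B: not dominated (best ranking).
C: not dominated.
D: not dominated (best tuition).
E: dominated by A (tuition 30≤34, duration 3≤6, ranking 30≤77).
F: not dominated.
G: not dominated.
H: dominated by B (tuition 56≤58, duration 1≤1, ranking 2≤69).
I: dominated by B (tuition 56≤63, duration 1≤6, ranking 2≤7).
J: dominated by A (tuition 30≤55, duration 3≤4, ranking 30≤53).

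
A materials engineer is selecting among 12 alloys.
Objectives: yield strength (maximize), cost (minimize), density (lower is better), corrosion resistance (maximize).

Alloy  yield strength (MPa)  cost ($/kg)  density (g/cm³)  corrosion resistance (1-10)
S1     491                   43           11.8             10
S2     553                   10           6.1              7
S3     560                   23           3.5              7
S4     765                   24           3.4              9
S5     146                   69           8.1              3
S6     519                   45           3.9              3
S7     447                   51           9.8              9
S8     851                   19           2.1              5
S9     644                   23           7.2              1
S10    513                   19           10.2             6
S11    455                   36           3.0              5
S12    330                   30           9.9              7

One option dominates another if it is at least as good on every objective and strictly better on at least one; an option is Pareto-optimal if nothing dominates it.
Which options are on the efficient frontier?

S1: not dominated (best corrosion resistance).
S2: not dominated (best cost).
S3: not dominated.
S4: not dominated.
S5: dominated by S2 (yield strength 553≥146, cost 10≤69, density 6.1≤8.1, corrosion resistance 7≥3).
S6: dominated by S3 (yield strength 560≥519, cost 23≤45, density 3.5≤3.9, corrosion resistance 7≥3).
S7: dominated by S4 (yield strength 765≥447, cost 24≤51, density 3.4≤9.8, corrosion resistance 9≥9).
S8: not dominated (best yield strength).
S9: dominated by S8 (yield strength 851≥644, cost 19≤23, density 2.1≤7.2, corrosion resistance 5≥1).
S10: dominated by S2 (yield strength 553≥513, cost 10≤19, density 6.1≤10.2, corrosion resistance 7≥6).
S11: dominated by S8 (yield strength 851≥455, cost 19≤36, density 2.1≤3.0, corrosion resistance 5≥5).
S12: dominated by S2 (yield strength 553≥330, cost 10≤30, density 6.1≤9.9, corrosion resistance 7≥7).

S1, S2, S3, S4, S8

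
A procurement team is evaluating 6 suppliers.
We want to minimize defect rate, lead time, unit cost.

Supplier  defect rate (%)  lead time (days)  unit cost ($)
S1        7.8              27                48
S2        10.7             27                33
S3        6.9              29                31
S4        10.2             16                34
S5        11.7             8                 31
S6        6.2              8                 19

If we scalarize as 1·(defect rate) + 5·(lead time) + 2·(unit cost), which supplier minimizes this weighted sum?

S6

S1: 1·7.8 + 5·27 + 2·48 = 238.8
S2: 1·10.7 + 5·27 + 2·33 = 211.7
S3: 1·6.9 + 5·29 + 2·31 = 213.9
S4: 1·10.2 + 5·16 + 2·34 = 158.2
S5: 1·11.7 + 5·8 + 2·31 = 113.7
S6: 1·6.2 + 5·8 + 2·19 = 84.2
Lowest: S6 at 84.2.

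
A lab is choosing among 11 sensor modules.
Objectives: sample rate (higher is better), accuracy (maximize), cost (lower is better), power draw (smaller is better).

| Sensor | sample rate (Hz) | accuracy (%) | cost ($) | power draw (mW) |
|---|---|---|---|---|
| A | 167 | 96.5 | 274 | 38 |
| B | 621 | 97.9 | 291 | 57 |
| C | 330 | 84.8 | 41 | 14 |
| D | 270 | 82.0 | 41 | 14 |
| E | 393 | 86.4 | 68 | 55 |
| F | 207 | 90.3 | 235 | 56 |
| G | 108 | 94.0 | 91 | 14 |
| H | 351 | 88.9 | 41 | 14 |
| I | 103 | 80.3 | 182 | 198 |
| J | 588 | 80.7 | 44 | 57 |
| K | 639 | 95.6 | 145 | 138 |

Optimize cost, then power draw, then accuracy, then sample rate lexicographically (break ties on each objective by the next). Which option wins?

H

First minimize cost: best is 41, kept {C, D, H}.
Then minimize power draw: best is 14, kept {C, D, H}.
Then maximize accuracy: best is 88.9, kept {H}.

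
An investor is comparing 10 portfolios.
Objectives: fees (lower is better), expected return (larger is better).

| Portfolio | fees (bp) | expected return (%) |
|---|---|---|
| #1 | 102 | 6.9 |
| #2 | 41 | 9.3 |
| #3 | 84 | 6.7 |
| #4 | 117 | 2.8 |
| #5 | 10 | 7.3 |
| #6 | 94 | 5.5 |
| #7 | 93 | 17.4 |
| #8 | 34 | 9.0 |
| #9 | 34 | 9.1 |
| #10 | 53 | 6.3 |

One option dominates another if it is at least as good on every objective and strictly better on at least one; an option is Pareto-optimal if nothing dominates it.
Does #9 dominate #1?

Yes

#9 vs #1: fees 34≤102, expected return 9.1≥6.9 — #9 is at least as good on every objective with at least one strict improvement.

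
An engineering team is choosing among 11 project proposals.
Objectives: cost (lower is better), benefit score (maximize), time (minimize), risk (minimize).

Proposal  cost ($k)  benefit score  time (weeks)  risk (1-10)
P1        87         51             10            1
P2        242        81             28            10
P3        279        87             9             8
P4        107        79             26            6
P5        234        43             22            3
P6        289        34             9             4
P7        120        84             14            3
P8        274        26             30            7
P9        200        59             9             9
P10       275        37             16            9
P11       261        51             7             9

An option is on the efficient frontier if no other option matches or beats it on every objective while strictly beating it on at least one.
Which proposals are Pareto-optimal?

P1: not dominated (best cost).
P2: dominated by P7 (cost 120≤242, benefit score 84≥81, time 14≤28, risk 3≤10).
P3: not dominated (best benefit score).
P4: not dominated.
P5: dominated by P1 (cost 87≤234, benefit score 51≥43, time 10≤22, risk 1≤3).
P6: not dominated.
P7: not dominated.
P8: dominated by P1 (cost 87≤274, benefit score 51≥26, time 10≤30, risk 1≤7).
P9: not dominated.
P10: dominated by P1 (cost 87≤275, benefit score 51≥37, time 10≤16, risk 1≤9).
P11: not dominated (best time).

P1, P3, P4, P6, P7, P9, P11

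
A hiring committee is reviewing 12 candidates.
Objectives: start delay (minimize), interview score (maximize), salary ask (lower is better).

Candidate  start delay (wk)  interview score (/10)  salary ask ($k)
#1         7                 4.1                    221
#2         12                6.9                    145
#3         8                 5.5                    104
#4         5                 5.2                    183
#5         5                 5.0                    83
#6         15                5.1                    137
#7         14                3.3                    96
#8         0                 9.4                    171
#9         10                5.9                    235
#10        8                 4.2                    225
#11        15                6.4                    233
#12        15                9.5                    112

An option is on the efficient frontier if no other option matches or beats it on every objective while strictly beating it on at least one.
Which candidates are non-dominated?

#2, #3, #5, #8, #12

#1: dominated by #4 (start delay 5≤7, interview score 5.2≥4.1, salary ask 183≤221).
#2: not dominated.
#3: not dominated.
#4: dominated by #8 (start delay 0≤5, interview score 9.4≥5.2, salary ask 171≤183).
#5: not dominated (best salary ask).
#6: dominated by #3 (start delay 8≤15, interview score 5.5≥5.1, salary ask 104≤137).
#7: dominated by #5 (start delay 5≤14, interview score 5.0≥3.3, salary ask 83≤96).
#8: not dominated (best start delay).
#9: dominated by #8 (start delay 0≤10, interview score 9.4≥5.9, salary ask 171≤235).
#10: dominated by #3 (start delay 8≤8, interview score 5.5≥4.2, salary ask 104≤225).
#11: dominated by #2 (start delay 12≤15, interview score 6.9≥6.4, salary ask 145≤233).
#12: not dominated (best interview score).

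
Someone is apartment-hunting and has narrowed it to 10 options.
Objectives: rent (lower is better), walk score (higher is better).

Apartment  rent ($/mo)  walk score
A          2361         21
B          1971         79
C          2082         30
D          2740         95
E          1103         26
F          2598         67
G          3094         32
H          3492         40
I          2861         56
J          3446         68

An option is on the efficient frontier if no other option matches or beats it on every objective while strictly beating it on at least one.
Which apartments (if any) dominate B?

A: worse on rent (2361 vs 1971).
C: worse on rent (2082 vs 1971).
D: worse on rent (2740 vs 1971).
E: worse on walk score (26 vs 79).
F: worse on rent (2598 vs 1971).
G: worse on rent (3094 vs 1971).
H: worse on rent (3492 vs 1971).
I: worse on rent (2861 vs 1971).
J: worse on rent (3446 vs 1971).
No option dominates B.

none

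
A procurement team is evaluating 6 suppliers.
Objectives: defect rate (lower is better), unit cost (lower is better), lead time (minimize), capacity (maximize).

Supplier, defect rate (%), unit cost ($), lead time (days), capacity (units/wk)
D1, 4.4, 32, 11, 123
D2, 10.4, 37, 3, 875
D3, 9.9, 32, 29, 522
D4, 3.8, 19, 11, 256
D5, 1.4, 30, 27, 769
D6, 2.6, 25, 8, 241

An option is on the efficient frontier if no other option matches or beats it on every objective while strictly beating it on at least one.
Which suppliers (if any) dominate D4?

D1: worse on defect rate (4.4 vs 3.8).
D2: worse on defect rate (10.4 vs 3.8).
D3: worse on defect rate (9.9 vs 3.8).
D5: worse on unit cost (30 vs 19).
D6: worse on unit cost (25 vs 19).
No option dominates D4.

none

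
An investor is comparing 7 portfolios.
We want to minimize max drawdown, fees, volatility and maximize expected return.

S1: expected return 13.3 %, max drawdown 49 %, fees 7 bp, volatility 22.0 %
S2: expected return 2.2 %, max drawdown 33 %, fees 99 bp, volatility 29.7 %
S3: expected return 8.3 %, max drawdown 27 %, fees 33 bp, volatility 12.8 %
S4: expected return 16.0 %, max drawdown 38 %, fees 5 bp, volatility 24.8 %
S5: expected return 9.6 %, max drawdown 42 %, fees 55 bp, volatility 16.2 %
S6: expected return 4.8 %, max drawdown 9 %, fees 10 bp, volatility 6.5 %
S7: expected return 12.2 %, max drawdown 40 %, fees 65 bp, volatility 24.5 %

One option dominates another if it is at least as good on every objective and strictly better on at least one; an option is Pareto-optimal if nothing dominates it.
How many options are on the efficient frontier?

S1: not dominated.
S2: dominated by S3 (expected return 8.3≥2.2, max drawdown 27≤33, fees 33≤99, volatility 12.8≤29.7).
S3: not dominated.
S4: not dominated (best expected return).
S5: not dominated.
S6: not dominated (best max drawdown).
S7: not dominated.
Pareto-optimal: S1, S3, S4, S5, S6, S7 → 6.

6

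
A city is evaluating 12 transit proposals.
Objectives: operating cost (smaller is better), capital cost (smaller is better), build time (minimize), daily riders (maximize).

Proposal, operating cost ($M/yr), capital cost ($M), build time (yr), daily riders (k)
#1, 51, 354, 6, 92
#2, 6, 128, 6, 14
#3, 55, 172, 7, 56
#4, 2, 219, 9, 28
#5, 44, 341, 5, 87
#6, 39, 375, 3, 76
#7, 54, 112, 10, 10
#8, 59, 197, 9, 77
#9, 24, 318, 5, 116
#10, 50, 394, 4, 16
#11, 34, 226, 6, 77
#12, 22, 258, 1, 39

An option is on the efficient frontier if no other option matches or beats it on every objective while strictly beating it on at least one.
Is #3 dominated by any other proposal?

#1: worse on capital cost (354 vs 172).
#2: worse on daily riders (14 vs 56).
#4: worse on capital cost (219 vs 172).
#5: worse on capital cost (341 vs 172).
#6: worse on capital cost (375 vs 172).
#7: worse on build time (10 vs 7).
#8: worse on operating cost (59 vs 55).
#9: worse on capital cost (318 vs 172).
#10: worse on capital cost (394 vs 172).
#11: worse on capital cost (226 vs 172).
#12: worse on capital cost (258 vs 172).
No option is at least as good as #3 on every objective and strictly better on one.

No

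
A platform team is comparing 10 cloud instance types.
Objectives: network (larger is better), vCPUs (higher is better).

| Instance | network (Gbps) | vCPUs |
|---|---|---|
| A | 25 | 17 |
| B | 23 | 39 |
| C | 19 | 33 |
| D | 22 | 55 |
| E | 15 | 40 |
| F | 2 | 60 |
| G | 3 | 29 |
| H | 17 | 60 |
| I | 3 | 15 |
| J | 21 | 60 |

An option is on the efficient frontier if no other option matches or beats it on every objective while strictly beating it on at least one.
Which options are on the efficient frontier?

A, B, D, J

A: not dominated (best network).
B: not dominated.
C: dominated by B (network 23≥19, vCPUs 39≥33).
D: not dominated.
E: dominated by D (network 22≥15, vCPUs 55≥40).
F: dominated by H (network 17≥2, vCPUs 60≥60).
G: dominated by B (network 23≥3, vCPUs 39≥29).
H: dominated by J (network 21≥17, vCPUs 60≥60).
I: dominated by A (network 25≥3, vCPUs 17≥15).
J: not dominated.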